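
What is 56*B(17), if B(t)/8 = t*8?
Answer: 60928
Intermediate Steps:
B(t) = 64*t (B(t) = 8*(t*8) = 8*(8*t) = 64*t)
56*B(17) = 56*(64*17) = 56*1088 = 60928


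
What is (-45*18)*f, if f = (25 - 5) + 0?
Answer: -16200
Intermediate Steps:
f = 20 (f = 20 + 0 = 20)
(-45*18)*f = -45*18*20 = -810*20 = -16200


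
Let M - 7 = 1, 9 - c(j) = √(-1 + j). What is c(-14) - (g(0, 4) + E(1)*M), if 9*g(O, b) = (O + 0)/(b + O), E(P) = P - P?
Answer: 9 - I*√15 ≈ 9.0 - 3.873*I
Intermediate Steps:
c(j) = 9 - √(-1 + j)
E(P) = 0
M = 8 (M = 7 + 1 = 8)
g(O, b) = O/(9*(O + b)) (g(O, b) = ((O + 0)/(b + O))/9 = (O/(O + b))/9 = O/(9*(O + b)))
c(-14) - (g(0, 4) + E(1)*M) = (9 - √(-1 - 14)) - ((⅑)*0/(0 + 4) + 0*8) = (9 - √(-15)) - ((⅑)*0/4 + 0) = (9 - I*√15) - ((⅑)*0*(¼) + 0) = (9 - I*√15) - (0 + 0) = (9 - I*√15) - 1*0 = (9 - I*√15) + 0 = 9 - I*√15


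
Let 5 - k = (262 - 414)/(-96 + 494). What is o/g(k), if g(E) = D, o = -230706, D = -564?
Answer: 38451/94 ≈ 409.05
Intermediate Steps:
k = 1071/199 (k = 5 - (262 - 414)/(-96 + 494) = 5 - (-152)/398 = 5 - 1*(-76/199) = 5 + 76/199 = 1071/199 ≈ 5.3819)
g(E) = -564
o/g(k) = -230706/(-564) = -230706*(-1/564) = 38451/94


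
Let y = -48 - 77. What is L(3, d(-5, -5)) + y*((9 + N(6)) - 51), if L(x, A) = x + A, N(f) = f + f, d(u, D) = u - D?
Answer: 3753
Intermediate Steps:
N(f) = 2*f
L(x, A) = A + x
y = -125
L(3, d(-5, -5)) + y*((9 + N(6)) - 51) = ((-5 - 1*(-5)) + 3) - 125*((9 + 2*6) - 51) = ((-5 + 5) + 3) - 125*((9 + 12) - 51) = (0 + 3) - 125*(21 - 51) = 3 - 125*(-30) = 3 + 3750 = 3753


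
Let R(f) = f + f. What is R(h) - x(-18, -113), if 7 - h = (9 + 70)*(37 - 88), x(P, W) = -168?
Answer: 8240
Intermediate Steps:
h = 4036 (h = 7 - (9 + 70)*(37 - 88) = 7 - 79*(-51) = 7 - 1*(-4029) = 7 + 4029 = 4036)
R(f) = 2*f
R(h) - x(-18, -113) = 2*4036 - 1*(-168) = 8072 + 168 = 8240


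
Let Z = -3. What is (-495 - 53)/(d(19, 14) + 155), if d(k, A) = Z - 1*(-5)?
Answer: -548/157 ≈ -3.4904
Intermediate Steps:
d(k, A) = 2 (d(k, A) = -3 - 1*(-5) = -3 + 5 = 2)
(-495 - 53)/(d(19, 14) + 155) = (-495 - 53)/(2 + 155) = -548/157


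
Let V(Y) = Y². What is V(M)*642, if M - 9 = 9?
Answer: 208008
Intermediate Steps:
M = 18 (M = 9 + 9 = 18)
V(M)*642 = 18²*642 = 324*642 = 208008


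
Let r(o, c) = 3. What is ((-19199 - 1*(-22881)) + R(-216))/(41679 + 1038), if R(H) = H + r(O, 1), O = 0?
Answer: 3469/42717 ≈ 0.081209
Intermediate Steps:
R(H) = 3 + H (R(H) = H + 3 = 3 + H)
((-19199 - 1*(-22881)) + R(-216))/(41679 + 1038) = ((-19199 - 1*(-22881)) + (3 - 216))/(41679 + 1038) = ((-19199 + 22881) - 213)/42717 = (3682 - 213)*(1/42717) = 3469*(1/42717) = 3469/42717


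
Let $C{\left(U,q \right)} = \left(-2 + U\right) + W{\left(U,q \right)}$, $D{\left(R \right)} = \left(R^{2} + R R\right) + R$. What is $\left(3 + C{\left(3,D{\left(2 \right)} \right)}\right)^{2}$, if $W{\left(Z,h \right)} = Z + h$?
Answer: $289$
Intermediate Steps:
$D{\left(R \right)} = R + 2 R^{2}$ ($D{\left(R \right)} = \left(R^{2} + R^{2}\right) + R = 2 R^{2} + R = R + 2 R^{2}$)
$C{\left(U,q \right)} = -2 + q + 2 U$ ($C{\left(U,q \right)} = \left(-2 + U\right) + \left(U + q\right) = -2 + q + 2 U$)
$\left(3 + C{\left(3,D{\left(2 \right)} \right)}\right)^{2} = \left(3 + \left(-2 + 2 \left(1 + 2 \cdot 2\right) + 2 \cdot 3\right)\right)^{2} = \left(3 + \left(-2 + 2 \left(1 + 4\right) + 6\right)\right)^{2} = \left(3 + \left(-2 + 2 \cdot 5 + 6\right)\right)^{2} = \left(3 + \left(-2 + 10 + 6\right)\right)^{2} = \left(3 + 14\right)^{2} = 17^{2} = 289$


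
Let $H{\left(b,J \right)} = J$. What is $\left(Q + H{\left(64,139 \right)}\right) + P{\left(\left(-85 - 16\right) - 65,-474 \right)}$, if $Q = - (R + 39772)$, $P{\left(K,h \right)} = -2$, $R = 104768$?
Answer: $-144403$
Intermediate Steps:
$Q = -144540$ ($Q = - (104768 + 39772) = \left(-1\right) 144540 = -144540$)
$\left(Q + H{\left(64,139 \right)}\right) + P{\left(\left(-85 - 16\right) - 65,-474 \right)} = \left(-144540 + 139\right) - 2 = -144401 - 2 = -144403$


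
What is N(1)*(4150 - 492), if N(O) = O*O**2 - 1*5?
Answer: -14632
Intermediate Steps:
N(O) = -5 + O**3 (N(O) = O**3 - 5 = -5 + O**3)
N(1)*(4150 - 492) = (-5 + 1**3)*(4150 - 492) = (-5 + 1)*3658 = -4*3658 = -14632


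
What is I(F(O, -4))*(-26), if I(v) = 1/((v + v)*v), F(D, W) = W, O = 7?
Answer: -13/16 ≈ -0.81250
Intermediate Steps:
I(v) = 1/(2*v**2) (I(v) = 1/(((2*v))*v) = (1/(2*v))/v = 1/(2*v**2))
I(F(O, -4))*(-26) = ((1/2)/(-4)**2)*(-26) = ((1/2)*(1/16))*(-26) = (1/32)*(-26) = -13/16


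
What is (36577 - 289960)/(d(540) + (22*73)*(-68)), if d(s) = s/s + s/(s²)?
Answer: 136826820/58971779 ≈ 2.3202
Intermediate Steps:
d(s) = 1 + 1/s (d(s) = 1 + s/s² = 1 + 1/s)
(36577 - 289960)/(d(540) + (22*73)*(-68)) = (36577 - 289960)/((1 + 540)/540 + (22*73)*(-68)) = -253383/((1/540)*541 + 1606*(-68)) = -253383/(541/540 - 109208) = -253383/(-58971779/540) = -253383*(-540/58971779) = 136826820/58971779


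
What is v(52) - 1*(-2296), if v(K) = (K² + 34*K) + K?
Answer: 6820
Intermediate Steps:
v(K) = K² + 35*K
v(52) - 1*(-2296) = 52*(35 + 52) - 1*(-2296) = 52*87 + 2296 = 4524 + 2296 = 6820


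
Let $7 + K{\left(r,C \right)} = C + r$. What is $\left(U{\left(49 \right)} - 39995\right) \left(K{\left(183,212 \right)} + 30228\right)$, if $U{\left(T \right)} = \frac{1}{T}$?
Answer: $- \frac{59999828464}{49} \approx -1.2245 \cdot 10^{9}$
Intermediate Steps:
$K{\left(r,C \right)} = -7 + C + r$ ($K{\left(r,C \right)} = -7 + \left(C + r\right) = -7 + C + r$)
$\left(U{\left(49 \right)} - 39995\right) \left(K{\left(183,212 \right)} + 30228\right) = \left(\frac{1}{49} - 39995\right) \left(\left(-7 + 212 + 183\right) + 30228\right) = \left(\frac{1}{49} - 39995\right) \left(388 + 30228\right) = \left(- \frac{1959754}{49}\right) 30616 = - \frac{59999828464}{49}$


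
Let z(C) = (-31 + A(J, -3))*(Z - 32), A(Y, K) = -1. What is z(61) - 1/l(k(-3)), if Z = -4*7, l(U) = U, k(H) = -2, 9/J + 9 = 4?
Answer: 3841/2 ≈ 1920.5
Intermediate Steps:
J = -9/5 (J = 9/(-9 + 4) = 9/(-5) = 9*(-⅕) = -9/5 ≈ -1.8000)
Z = -28
z(C) = 1920 (z(C) = (-31 - 1)*(-28 - 32) = -32*(-60) = 1920)
z(61) - 1/l(k(-3)) = 1920 - 1/(-2) = 1920 - 1*(-½) = 1920 + ½ = 3841/2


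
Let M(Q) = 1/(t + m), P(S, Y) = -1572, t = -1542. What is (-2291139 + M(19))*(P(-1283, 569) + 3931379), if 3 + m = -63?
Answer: -14478004404847991/1608 ≈ -9.0037e+12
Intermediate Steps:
m = -66 (m = -3 - 63 = -66)
M(Q) = -1/1608 (M(Q) = 1/(-1542 - 66) = 1/(-1608) = -1/1608)
(-2291139 + M(19))*(P(-1283, 569) + 3931379) = (-2291139 - 1/1608)*(-1572 + 3931379) = -3684151513/1608*3929807 = -14478004404847991/1608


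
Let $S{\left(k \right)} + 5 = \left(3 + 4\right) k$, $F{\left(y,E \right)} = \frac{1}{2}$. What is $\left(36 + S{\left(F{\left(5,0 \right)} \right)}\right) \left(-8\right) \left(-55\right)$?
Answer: $15180$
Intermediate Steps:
$F{\left(y,E \right)} = \frac{1}{2}$
$S{\left(k \right)} = -5 + 7 k$ ($S{\left(k \right)} = -5 + \left(3 + 4\right) k = -5 + 7 k$)
$\left(36 + S{\left(F{\left(5,0 \right)} \right)}\right) \left(-8\right) \left(-55\right) = \left(36 + \left(-5 + 7 \cdot \frac{1}{2}\right)\right) \left(-8\right) \left(-55\right) = \left(36 + \left(-5 + \frac{7}{2}\right)\right) \left(-8\right) \left(-55\right) = \left(36 - \frac{3}{2}\right) \left(-8\right) \left(-55\right) = \frac{69}{2} \left(-8\right) \left(-55\right) = \left(-276\right) \left(-55\right) = 15180$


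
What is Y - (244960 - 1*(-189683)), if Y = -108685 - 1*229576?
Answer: -772904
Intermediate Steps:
Y = -338261 (Y = -108685 - 229576 = -338261)
Y - (244960 - 1*(-189683)) = -338261 - (244960 - 1*(-189683)) = -338261 - (244960 + 189683) = -338261 - 1*434643 = -338261 - 434643 = -772904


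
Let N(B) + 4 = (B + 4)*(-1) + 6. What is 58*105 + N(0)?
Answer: 6088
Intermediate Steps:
N(B) = -2 - B (N(B) = -4 + ((B + 4)*(-1) + 6) = -4 + ((4 + B)*(-1) + 6) = -4 + ((-4 - B) + 6) = -4 + (2 - B) = -2 - B)
58*105 + N(0) = 58*105 + (-2 - 1*0) = 6090 + (-2 + 0) = 6090 - 2 = 6088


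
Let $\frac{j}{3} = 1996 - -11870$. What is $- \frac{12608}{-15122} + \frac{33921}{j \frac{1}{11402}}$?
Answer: $\frac{162478297253}{17473471} \approx 9298.6$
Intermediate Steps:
$j = 41598$ ($j = 3 \left(1996 - -11870\right) = 3 \left(1996 + 11870\right) = 3 \cdot 13866 = 41598$)
$- \frac{12608}{-15122} + \frac{33921}{j \frac{1}{11402}} = - \frac{12608}{-15122} + \frac{33921}{41598 \cdot \frac{1}{11402}} = \left(-12608\right) \left(- \frac{1}{15122}\right) + \frac{33921}{41598 \cdot \frac{1}{11402}} = \frac{6304}{7561} + \frac{33921}{\frac{20799}{5701}} = \frac{6304}{7561} + 33921 \cdot \frac{5701}{20799} = \frac{6304}{7561} + \frac{21487069}{2311} = \frac{162478297253}{17473471}$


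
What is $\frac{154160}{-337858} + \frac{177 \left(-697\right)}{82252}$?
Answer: $- \frac{27180585961}{13894748108} \approx -1.9562$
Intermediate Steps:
$\frac{154160}{-337858} + \frac{177 \left(-697\right)}{82252} = 154160 \left(- \frac{1}{337858}\right) - \frac{123369}{82252} = - \frac{77080}{168929} - \frac{123369}{82252} = - \frac{27180585961}{13894748108}$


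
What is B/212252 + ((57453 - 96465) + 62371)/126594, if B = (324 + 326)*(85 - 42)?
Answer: 1062037096/3358728711 ≈ 0.31620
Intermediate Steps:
B = 27950 (B = 650*43 = 27950)
B/212252 + ((57453 - 96465) + 62371)/126594 = 27950/212252 + ((57453 - 96465) + 62371)/126594 = 27950*(1/212252) + (-39012 + 62371)*(1/126594) = 13975/106126 + 23359*(1/126594) = 13975/106126 + 23359/126594 = 1062037096/3358728711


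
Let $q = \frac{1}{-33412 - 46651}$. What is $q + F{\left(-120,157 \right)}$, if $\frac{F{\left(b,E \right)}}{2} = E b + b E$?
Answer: $- \frac{6033547681}{80063} \approx -75360.0$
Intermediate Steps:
$F{\left(b,E \right)} = 4 E b$ ($F{\left(b,E \right)} = 2 \left(E b + b E\right) = 2 \left(E b + E b\right) = 2 \cdot 2 E b = 4 E b$)
$q = - \frac{1}{80063}$ ($q = \frac{1}{-80063} = - \frac{1}{80063} \approx -1.249 \cdot 10^{-5}$)
$q + F{\left(-120,157 \right)} = - \frac{1}{80063} + 4 \cdot 157 \left(-120\right) = - \frac{1}{80063} - 75360 = - \frac{6033547681}{80063}$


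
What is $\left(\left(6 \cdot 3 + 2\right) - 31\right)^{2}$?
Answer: $121$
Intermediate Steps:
$\left(\left(6 \cdot 3 + 2\right) - 31\right)^{2} = \left(\left(18 + 2\right) - 31\right)^{2} = \left(20 - 31\right)^{2} = \left(-11\right)^{2} = 121$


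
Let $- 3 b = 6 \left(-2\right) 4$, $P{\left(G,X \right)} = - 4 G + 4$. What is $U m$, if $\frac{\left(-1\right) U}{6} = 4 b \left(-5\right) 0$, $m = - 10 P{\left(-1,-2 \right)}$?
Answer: $0$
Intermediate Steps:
$P{\left(G,X \right)} = 4 - 4 G$
$b = 16$ ($b = - \frac{6 \left(-2\right) 4}{3} = - \frac{\left(-12\right) 4}{3} = \left(- \frac{1}{3}\right) \left(-48\right) = 16$)
$m = -80$ ($m = - 10 \left(4 - -4\right) = - 10 \left(4 + 4\right) = \left(-10\right) 8 = -80$)
$U = 0$ ($U = - 6 \cdot 4 \cdot 16 \left(-5\right) 0 = - 6 \cdot 4 \left(\left(-80\right) 0\right) = - 6 \cdot 4 \cdot 0 = \left(-6\right) 0 = 0$)
$U m = 0 \left(-80\right) = 0$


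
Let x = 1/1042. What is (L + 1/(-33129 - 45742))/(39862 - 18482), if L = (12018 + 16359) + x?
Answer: 2332123584243/1757084983160 ≈ 1.3273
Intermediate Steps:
x = 1/1042 ≈ 0.00095969
L = 29568835/1042 (L = (12018 + 16359) + 1/1042 = 28377 + 1/1042 = 29568835/1042 ≈ 28377.)
(L + 1/(-33129 - 45742))/(39862 - 18482) = (29568835/1042 + 1/(-33129 - 45742))/(39862 - 18482) = (29568835/1042 + 1/(-78871))/21380 = (29568835/1042 - 1/78871)*(1/21380) = (2332123584243/82183582)*(1/21380) = 2332123584243/1757084983160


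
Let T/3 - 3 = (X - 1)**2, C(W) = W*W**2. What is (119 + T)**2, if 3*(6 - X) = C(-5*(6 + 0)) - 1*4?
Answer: 532939048415295025/9 ≈ 5.9215e+16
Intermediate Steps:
C(W) = W**3
X = 27022/3 (X = 6 - ((-5*(6 + 0))**3 - 1*4)/3 = 6 - ((-5*6)**3 - 4)/3 = 6 - ((-30)**3 - 4)/3 = 6 - (-27000 - 4)/3 = 6 - 1/3*(-27004) = 6 + 27004/3 = 27022/3 ≈ 9007.3)
T = 730026388/3 (T = 9 + 3*(27022/3 - 1)**2 = 9 + 3*(27019/3)**2 = 9 + 3*(730026361/9) = 9 + 730026361/3 = 730026388/3 ≈ 2.4334e+8)
(119 + T)**2 = (119 + 730026388/3)**2 = (730026745/3)**2 = 532939048415295025/9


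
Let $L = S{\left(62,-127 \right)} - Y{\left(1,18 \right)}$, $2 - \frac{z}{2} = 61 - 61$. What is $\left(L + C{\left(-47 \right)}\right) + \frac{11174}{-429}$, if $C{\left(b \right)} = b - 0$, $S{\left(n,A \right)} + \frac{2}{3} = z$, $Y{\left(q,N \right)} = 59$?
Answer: $- \frac{18406}{143} \approx -128.71$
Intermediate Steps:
$z = 4$ ($z = 4 - 2 \left(61 - 61\right) = 4 - 0 = 4 + 0 = 4$)
$S{\left(n,A \right)} = \frac{10}{3}$ ($S{\left(n,A \right)} = - \frac{2}{3} + 4 = \frac{10}{3}$)
$C{\left(b \right)} = b$ ($C{\left(b \right)} = b + 0 = b$)
$L = - \frac{167}{3}$ ($L = \frac{10}{3} - 59 = - \frac{167}{3} \approx -55.667$)
$\left(L + C{\left(-47 \right)}\right) + \frac{11174}{-429} = \left(- \frac{167}{3} - 47\right) + \frac{11174}{-429} = - \frac{308}{3} + 11174 \left(- \frac{1}{429}\right) = - \frac{308}{3} - \frac{11174}{429} = - \frac{18406}{143}$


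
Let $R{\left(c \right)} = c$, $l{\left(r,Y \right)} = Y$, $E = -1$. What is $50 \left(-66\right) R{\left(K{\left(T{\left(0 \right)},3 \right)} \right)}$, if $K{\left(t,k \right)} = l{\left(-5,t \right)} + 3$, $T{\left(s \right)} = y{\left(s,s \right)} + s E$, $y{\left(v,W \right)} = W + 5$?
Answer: $-26400$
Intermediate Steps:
$y{\left(v,W \right)} = 5 + W$
$T{\left(s \right)} = 5$ ($T{\left(s \right)} = \left(5 + s\right) + s \left(-1\right) = \left(5 + s\right) - s = 5$)
$K{\left(t,k \right)} = 3 + t$ ($K{\left(t,k \right)} = t + 3 = 3 + t$)
$50 \left(-66\right) R{\left(K{\left(T{\left(0 \right)},3 \right)} \right)} = 50 \left(-66\right) \left(3 + 5\right) = \left(-3300\right) 8 = -26400$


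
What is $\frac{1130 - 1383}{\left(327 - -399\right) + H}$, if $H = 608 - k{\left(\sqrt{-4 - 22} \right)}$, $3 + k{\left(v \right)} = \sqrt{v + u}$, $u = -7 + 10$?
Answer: $- \frac{253}{1337 - \sqrt{3 + i \sqrt{26}}} \approx -0.18953 - 0.00017144 i$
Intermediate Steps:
$u = 3$
$k{\left(v \right)} = -3 + \sqrt{3 + v}$ ($k{\left(v \right)} = -3 + \sqrt{v + 3} = -3 + \sqrt{3 + v}$)
$H = 611 - \sqrt{3 + i \sqrt{26}}$ ($H = 608 - \left(-3 + \sqrt{3 + \sqrt{-4 - 22}}\right) = 608 - \left(-3 + \sqrt{3 + \sqrt{-26}}\right) = 608 - \left(-3 + \sqrt{3 + i \sqrt{26}}\right) = 608 + \left(3 - \sqrt{3 + i \sqrt{26}}\right) = 611 - \sqrt{3 + i \sqrt{26}} \approx 608.89 - 1.2075 i$)
$\frac{1130 - 1383}{\left(327 - -399\right) + H} = \frac{1130 - 1383}{\left(327 - -399\right) + \left(611 - \sqrt{3 + i \sqrt{26}}\right)} = - \frac{253}{\left(327 + 399\right) + \left(611 - \sqrt{3 + i \sqrt{26}}\right)} = - \frac{253}{726 + \left(611 - \sqrt{3 + i \sqrt{26}}\right)} = - \frac{253}{1337 - \sqrt{3 + i \sqrt{26}}}$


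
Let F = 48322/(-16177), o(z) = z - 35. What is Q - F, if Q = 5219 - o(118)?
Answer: 83133394/16177 ≈ 5139.0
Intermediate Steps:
o(z) = -35 + z
Q = 5136 (Q = 5219 - (-35 + 118) = 5219 - 1*83 = 5219 - 83 = 5136)
F = -48322/16177 (F = 48322*(-1/16177) = -48322/16177 ≈ -2.9871)
Q - F = 5136 - 1*(-48322/16177) = 5136 + 48322/16177 = 83133394/16177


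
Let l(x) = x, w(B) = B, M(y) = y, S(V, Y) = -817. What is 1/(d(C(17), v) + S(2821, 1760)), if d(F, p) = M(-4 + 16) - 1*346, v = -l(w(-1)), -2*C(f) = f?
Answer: -1/1151 ≈ -0.00086881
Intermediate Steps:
C(f) = -f/2
v = 1 (v = -1*(-1) = 1)
d(F, p) = -334 (d(F, p) = (-4 + 16) - 1*346 = 12 - 346 = -334)
1/(d(C(17), v) + S(2821, 1760)) = 1/(-334 - 817) = 1/(-1151) = -1/1151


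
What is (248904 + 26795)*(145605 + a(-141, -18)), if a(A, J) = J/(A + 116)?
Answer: 1003583784957/25 ≈ 4.0143e+10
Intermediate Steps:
a(A, J) = J/(116 + A)
(248904 + 26795)*(145605 + a(-141, -18)) = (248904 + 26795)*(145605 - 18/(116 - 141)) = 275699*(145605 - 18/(-25)) = 275699*(145605 - 18*(-1/25)) = 275699*(145605 + 18/25) = 275699*(3640143/25) = 1003583784957/25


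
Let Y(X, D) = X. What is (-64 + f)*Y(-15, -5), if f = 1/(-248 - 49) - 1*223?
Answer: 426200/99 ≈ 4305.0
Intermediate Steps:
f = -66232/297 (f = 1/(-297) - 223 = -1/297 - 223 = -66232/297 ≈ -223.00)
(-64 + f)*Y(-15, -5) = (-64 - 66232/297)*(-15) = -85240/297*(-15) = 426200/99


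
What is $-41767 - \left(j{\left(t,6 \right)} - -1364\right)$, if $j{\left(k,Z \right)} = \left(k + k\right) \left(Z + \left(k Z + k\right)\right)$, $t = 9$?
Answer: $-44373$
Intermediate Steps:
$j{\left(k,Z \right)} = 2 k \left(Z + k + Z k\right)$ ($j{\left(k,Z \right)} = 2 k \left(Z + \left(Z k + k\right)\right) = 2 k \left(Z + \left(k + Z k\right)\right) = 2 k \left(Z + k + Z k\right)$)
$-41767 - \left(j{\left(t,6 \right)} - -1364\right) = -41767 - \left(2 \cdot 9 \left(6 + 9 + 6 \cdot 9\right) - -1364\right) = -41767 - \left(2 \cdot 9 \left(6 + 9 + 54\right) + 1364\right) = -41767 - \left(2 \cdot 9 \cdot 69 + 1364\right) = -41767 - \left(1242 + 1364\right) = -41767 - 2606 = -44373$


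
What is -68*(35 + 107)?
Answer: -9656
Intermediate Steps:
-68*(35 + 107) = -68*142 = -9656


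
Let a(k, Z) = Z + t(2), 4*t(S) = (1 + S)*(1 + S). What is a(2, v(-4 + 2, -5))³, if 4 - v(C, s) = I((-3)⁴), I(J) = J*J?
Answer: -18023883461459/64 ≈ -2.8162e+11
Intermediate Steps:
I(J) = J²
t(S) = (1 + S)²/4 (t(S) = ((1 + S)*(1 + S))/4 = (1 + S)²/4)
v(C, s) = -6557 (v(C, s) = 4 - ((-3)⁴)² = 4 - 1*81² = 4 - 1*6561 = 4 - 6561 = -6557)
a(k, Z) = 9/4 + Z (a(k, Z) = Z + (1 + 2)²/4 = Z + (¼)*3² = Z + (¼)*9 = Z + 9/4 = 9/4 + Z)
a(2, v(-4 + 2, -5))³ = (9/4 - 6557)³ = (-26219/4)³ = -18023883461459/64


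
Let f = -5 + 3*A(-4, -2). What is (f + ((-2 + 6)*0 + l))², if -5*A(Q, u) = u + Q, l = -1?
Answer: 144/25 ≈ 5.7600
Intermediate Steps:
A(Q, u) = -Q/5 - u/5 (A(Q, u) = -(u + Q)/5 = -(Q + u)/5 = -Q/5 - u/5)
f = -7/5 (f = -5 + 3*(-⅕*(-4) - ⅕*(-2)) = -5 + 3*(⅘ + ⅖) = -5 + 3*(6/5) = -5 + 18/5 = -7/5 ≈ -1.4000)
(f + ((-2 + 6)*0 + l))² = (-7/5 + ((-2 + 6)*0 - 1))² = (-7/5 + (4*0 - 1))² = (-7/5 + (0 - 1))² = (-7/5 - 1)² = (-12/5)² = 144/25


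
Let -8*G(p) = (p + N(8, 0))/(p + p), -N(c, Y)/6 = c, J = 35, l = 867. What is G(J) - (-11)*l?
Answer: 5340733/560 ≈ 9537.0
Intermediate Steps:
N(c, Y) = -6*c
G(p) = -(-48 + p)/(16*p) (G(p) = -(p - 6*8)/(8*(p + p)) = -(p - 48)/(8*(2*p)) = -(-48 + p)*1/(2*p)/8 = -(-48 + p)/(16*p))
G(J) - (-11)*l = (1/16)*(48 - 1*35)/35 - (-11)*867 = (1/16)*(1/35)*(48 - 35) - 1*(-9537) = (1/16)*(1/35)*13 + 9537 = 13/560 + 9537 = 5340733/560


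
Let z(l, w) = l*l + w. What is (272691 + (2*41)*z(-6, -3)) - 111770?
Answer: 163627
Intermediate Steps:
z(l, w) = w + l² (z(l, w) = l² + w = w + l²)
(272691 + (2*41)*z(-6, -3)) - 111770 = (272691 + (2*41)*(-3 + (-6)²)) - 111770 = (272691 + 82*(-3 + 36)) - 111770 = (272691 + 82*33) - 111770 = (272691 + 2706) - 111770 = 275397 - 111770 = 163627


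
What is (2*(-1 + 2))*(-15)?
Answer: -30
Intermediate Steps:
(2*(-1 + 2))*(-15) = (2*1)*(-15) = 2*(-15) = -30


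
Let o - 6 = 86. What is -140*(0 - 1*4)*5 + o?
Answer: 2892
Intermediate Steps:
o = 92 (o = 6 + 86 = 92)
-140*(0 - 1*4)*5 + o = -140*(0 - 1*4)*5 + 92 = -140*(0 - 4)*5 + 92 = -(-560)*5 + 92 = -140*(-20) + 92 = 2800 + 92 = 2892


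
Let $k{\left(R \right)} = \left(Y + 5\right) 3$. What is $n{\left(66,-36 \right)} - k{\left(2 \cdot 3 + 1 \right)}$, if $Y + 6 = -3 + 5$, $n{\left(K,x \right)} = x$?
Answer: $-39$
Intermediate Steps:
$Y = -4$ ($Y = -6 + \left(-3 + 5\right) = -6 + 2 = -4$)
$k{\left(R \right)} = 3$ ($k{\left(R \right)} = \left(-4 + 5\right) 3 = 1 \cdot 3 = 3$)
$n{\left(66,-36 \right)} - k{\left(2 \cdot 3 + 1 \right)} = -36 - 3 = -39$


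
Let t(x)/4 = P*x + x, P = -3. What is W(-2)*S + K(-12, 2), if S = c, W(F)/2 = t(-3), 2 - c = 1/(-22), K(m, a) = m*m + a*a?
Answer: 2708/11 ≈ 246.18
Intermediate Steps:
K(m, a) = a² + m² (K(m, a) = m² + a² = a² + m²)
c = 45/22 (c = 2 - 1/(-22) = 2 - 1*(-1/22) = 2 + 1/22 = 45/22 ≈ 2.0455)
t(x) = -8*x (t(x) = 4*(-3*x + x) = 4*(-2*x) = -8*x)
W(F) = 48 (W(F) = 2*(-8*(-3)) = 2*24 = 48)
S = 45/22 ≈ 2.0455
W(-2)*S + K(-12, 2) = 48*(45/22) + (2² + (-12)²) = 1080/11 + (4 + 144) = 1080/11 + 148 = 2708/11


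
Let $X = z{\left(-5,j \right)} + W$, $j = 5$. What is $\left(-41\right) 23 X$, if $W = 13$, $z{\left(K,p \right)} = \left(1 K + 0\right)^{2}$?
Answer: $-35834$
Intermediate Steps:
$z{\left(K,p \right)} = K^{2}$ ($z{\left(K,p \right)} = \left(K + 0\right)^{2} = K^{2}$)
$X = 38$ ($X = \left(-5\right)^{2} + 13 = 25 + 13 = 38$)
$\left(-41\right) 23 X = \left(-41\right) 23 \cdot 38 = \left(-943\right) 38 = -35834$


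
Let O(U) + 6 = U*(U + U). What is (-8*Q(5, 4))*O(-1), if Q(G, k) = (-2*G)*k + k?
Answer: -1152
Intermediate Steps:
O(U) = -6 + 2*U² (O(U) = -6 + U*(U + U) = -6 + U*(2*U) = -6 + 2*U²)
Q(G, k) = k - 2*G*k (Q(G, k) = -2*G*k + k = k - 2*G*k)
(-8*Q(5, 4))*O(-1) = (-32*(1 - 2*5))*(-6 + 2*(-1)²) = (-32*(1 - 10))*(-6 + 2*1) = (-32*(-9))*(-6 + 2) = -8*(-36)*(-4) = 288*(-4) = -1152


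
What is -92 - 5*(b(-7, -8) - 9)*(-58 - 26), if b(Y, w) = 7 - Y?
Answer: 2008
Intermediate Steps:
-92 - 5*(b(-7, -8) - 9)*(-58 - 26) = -92 - 5*((7 - 1*(-7)) - 9)*(-58 - 26) = -92 - 5*((7 + 7) - 9)*(-84) = -92 - 5*(14 - 9)*(-84) = -92 - 25*(-84) = -92 - 5*(-420) = -92 + 2100 = 2008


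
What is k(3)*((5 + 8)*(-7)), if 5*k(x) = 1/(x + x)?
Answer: -91/30 ≈ -3.0333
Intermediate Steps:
k(x) = 1/(10*x) (k(x) = 1/(5*(x + x)) = 1/(5*((2*x))) = (1/(2*x))/5 = 1/(10*x))
k(3)*((5 + 8)*(-7)) = ((⅒)/3)*((5 + 8)*(-7)) = ((⅒)*(⅓))*(13*(-7)) = (1/30)*(-91) = -91/30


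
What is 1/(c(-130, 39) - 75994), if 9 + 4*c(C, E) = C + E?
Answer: -1/76019 ≈ -1.3155e-5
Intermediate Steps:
c(C, E) = -9/4 + C/4 + E/4 (c(C, E) = -9/4 + (C + E)/4 = -9/4 + (C/4 + E/4) = -9/4 + C/4 + E/4)
1/(c(-130, 39) - 75994) = 1/((-9/4 + (¼)*(-130) + (¼)*39) - 75994) = 1/((-9/4 - 65/2 + 39/4) - 75994) = 1/(-25 - 75994) = 1/(-76019) = -1/76019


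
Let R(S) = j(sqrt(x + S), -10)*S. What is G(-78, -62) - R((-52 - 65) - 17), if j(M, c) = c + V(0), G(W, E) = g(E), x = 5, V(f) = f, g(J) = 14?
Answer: -1326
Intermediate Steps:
G(W, E) = 14
j(M, c) = c (j(M, c) = c + 0 = c)
R(S) = -10*S
G(-78, -62) - R((-52 - 65) - 17) = 14 - (-10)*((-52 - 65) - 17) = 14 - (-10)*(-117 - 17) = 14 - (-10)*(-134) = 14 - 1*1340 = 14 - 1340 = -1326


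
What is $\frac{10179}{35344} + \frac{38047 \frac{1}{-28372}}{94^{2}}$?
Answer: $\frac{4510100}{15668437} \approx 0.28785$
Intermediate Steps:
$\frac{10179}{35344} + \frac{38047 \frac{1}{-28372}}{94^{2}} = 10179 \cdot \frac{1}{35344} + \frac{38047 \left(- \frac{1}{28372}\right)}{8836} = \frac{10179}{35344} - \frac{38047}{250694992} = \frac{4510100}{15668437}$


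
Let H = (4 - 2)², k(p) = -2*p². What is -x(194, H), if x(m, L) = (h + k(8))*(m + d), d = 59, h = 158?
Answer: -7590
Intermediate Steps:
H = 4 (H = 2² = 4)
x(m, L) = 1770 + 30*m (x(m, L) = (158 - 2*8²)*(m + 59) = (158 - 2*64)*(59 + m) = (158 - 128)*(59 + m) = 30*(59 + m) = 1770 + 30*m)
-x(194, H) = -(1770 + 30*194) = -(1770 + 5820) = -1*7590 = -7590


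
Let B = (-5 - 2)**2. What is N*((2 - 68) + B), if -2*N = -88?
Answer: -748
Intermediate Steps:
N = 44 (N = -1/2*(-88) = 44)
B = 49 (B = (-7)**2 = 49)
N*((2 - 68) + B) = 44*((2 - 68) + 49) = 44*(-66 + 49) = 44*(-17) = -748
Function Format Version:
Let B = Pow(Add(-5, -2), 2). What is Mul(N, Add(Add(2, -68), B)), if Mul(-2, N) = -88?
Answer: -748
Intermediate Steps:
N = 44 (N = Mul(Rational(-1, 2), -88) = 44)
B = 49 (B = Pow(-7, 2) = 49)
Mul(N, Add(Add(2, -68), B)) = Mul(44, Add(Add(2, -68), 49)) = Mul(44, Add(-66, 49)) = Mul(44, -17) = -748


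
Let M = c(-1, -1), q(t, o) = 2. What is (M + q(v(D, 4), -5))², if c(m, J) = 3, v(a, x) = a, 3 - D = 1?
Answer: 25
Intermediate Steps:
D = 2 (D = 3 - 1*1 = 3 - 1 = 2)
M = 3
(M + q(v(D, 4), -5))² = (3 + 2)² = 5² = 25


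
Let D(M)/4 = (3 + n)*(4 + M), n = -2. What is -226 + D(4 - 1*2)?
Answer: -202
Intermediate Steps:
D(M) = 16 + 4*M (D(M) = 4*((3 - 2)*(4 + M)) = 4*(1*(4 + M)) = 4*(4 + M) = 16 + 4*M)
-226 + D(4 - 1*2) = -226 + (16 + 4*(4 - 1*2)) = -226 + (16 + 4*(4 - 2)) = -226 + (16 + 4*2) = -226 + (16 + 8) = -226 + 24 = -202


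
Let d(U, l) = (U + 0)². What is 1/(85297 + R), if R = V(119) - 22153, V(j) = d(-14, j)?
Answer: 1/63340 ≈ 1.5788e-5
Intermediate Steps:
d(U, l) = U²
V(j) = 196 (V(j) = (-14)² = 196)
R = -21957 (R = 196 - 22153 = -21957)
1/(85297 + R) = 1/(85297 - 21957) = 1/63340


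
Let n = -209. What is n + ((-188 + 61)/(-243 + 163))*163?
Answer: 3981/80 ≈ 49.763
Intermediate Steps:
n + ((-188 + 61)/(-243 + 163))*163 = -209 + ((-188 + 61)/(-243 + 163))*163 = -209 - 127/(-80)*163 = -209 - 127*(-1/80)*163 = -209 + (127/80)*163 = -209 + 20701/80 = 3981/80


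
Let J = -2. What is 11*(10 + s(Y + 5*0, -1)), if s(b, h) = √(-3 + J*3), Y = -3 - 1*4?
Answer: 110 + 33*I ≈ 110.0 + 33.0*I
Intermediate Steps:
Y = -7 (Y = -3 - 4 = -7)
s(b, h) = 3*I (s(b, h) = √(-3 - 2*3) = √(-3 - 6) = √(-9) = 3*I)
11*(10 + s(Y + 5*0, -1)) = 11*(10 + 3*I) = 110 + 33*I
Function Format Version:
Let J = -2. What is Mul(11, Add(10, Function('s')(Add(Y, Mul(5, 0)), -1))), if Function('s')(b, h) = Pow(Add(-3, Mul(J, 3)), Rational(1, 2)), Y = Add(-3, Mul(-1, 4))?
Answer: Add(110, Mul(33, I)) ≈ Add(110.00, Mul(33.000, I))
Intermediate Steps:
Y = -7 (Y = Add(-3, -4) = -7)
Function('s')(b, h) = Mul(3, I) (Function('s')(b, h) = Pow(Add(-3, Mul(-2, 3)), Rational(1, 2)) = Pow(Add(-3, -6), Rational(1, 2)) = Pow(-9, Rational(1, 2)) = Mul(3, I))
Mul(11, Add(10, Function('s')(Add(Y, Mul(5, 0)), -1))) = Mul(11, Add(10, Mul(3, I))) = Add(110, Mul(33, I))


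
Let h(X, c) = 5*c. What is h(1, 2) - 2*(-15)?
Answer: 40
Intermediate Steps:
h(1, 2) - 2*(-15) = 5*2 - 2*(-15) = 10 + 30 = 40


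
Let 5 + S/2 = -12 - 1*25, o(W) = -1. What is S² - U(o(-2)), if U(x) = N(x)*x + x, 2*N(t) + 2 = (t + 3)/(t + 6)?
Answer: 35281/5 ≈ 7056.2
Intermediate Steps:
N(t) = -1 + (3 + t)/(2*(6 + t)) (N(t) = -1 + ((t + 3)/(t + 6))/2 = -1 + ((3 + t)/(6 + t))/2 = -1 + (3 + t)/(2*(6 + t)))
S = -84 (S = -10 + 2*(-12 - 1*25) = -10 + 2*(-12 - 25) = -10 + 2*(-37) = -10 - 74 = -84)
U(x) = x + x*(-9 - x)/(2*(6 + x)) (U(x) = ((-9 - x)/(2*(6 + x)))*x + x = x*(-9 - x)/(2*(6 + x)) + x = x + x*(-9 - x)/(2*(6 + x)))
S² - U(o(-2)) = (-84)² - (-1)*(3 - 1)/(2*(6 - 1)) = 7056 - (-1)*2/(2*5) = 7056 - 1*(-⅕) = 7056 + ⅕ = 35281/5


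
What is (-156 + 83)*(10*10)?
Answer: -7300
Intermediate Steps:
(-156 + 83)*(10*10) = -73*100 = -7300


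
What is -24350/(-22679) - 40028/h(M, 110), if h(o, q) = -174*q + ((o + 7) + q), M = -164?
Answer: 1374998462/435141973 ≈ 3.1599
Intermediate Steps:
h(o, q) = 7 + o - 173*q (h(o, q) = -174*q + ((7 + o) + q) = -174*q + (7 + o + q) = 7 + o - 173*q)
-24350/(-22679) - 40028/h(M, 110) = -24350/(-22679) - 40028/(7 - 164 - 173*110) = -24350*(-1/22679) - 40028/(7 - 164 - 19030) = 24350/22679 - 40028/(-19187) = 24350/22679 - 40028*(-1/19187) = 24350/22679 + 40028/19187 = 1374998462/435141973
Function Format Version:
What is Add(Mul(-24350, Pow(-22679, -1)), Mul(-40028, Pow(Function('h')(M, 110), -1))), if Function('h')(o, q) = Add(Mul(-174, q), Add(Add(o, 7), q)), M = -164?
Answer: Rational(1374998462, 435141973) ≈ 3.1599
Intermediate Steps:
Function('h')(o, q) = Add(7, o, Mul(-173, q)) (Function('h')(o, q) = Add(Mul(-174, q), Add(Add(7, o), q)) = Add(Mul(-174, q), Add(7, o, q)) = Add(7, o, Mul(-173, q)))
Add(Mul(-24350, Pow(-22679, -1)), Mul(-40028, Pow(Function('h')(M, 110), -1))) = Add(Mul(-24350, Pow(-22679, -1)), Mul(-40028, Pow(Add(7, -164, Mul(-173, 110)), -1))) = Add(Mul(-24350, Rational(-1, 22679)), Mul(-40028, Pow(Add(7, -164, -19030), -1))) = Add(Rational(24350, 22679), Mul(-40028, Pow(-19187, -1))) = Add(Rational(24350, 22679), Mul(-40028, Rational(-1, 19187))) = Add(Rational(24350, 22679), Rational(40028, 19187)) = Rational(1374998462, 435141973)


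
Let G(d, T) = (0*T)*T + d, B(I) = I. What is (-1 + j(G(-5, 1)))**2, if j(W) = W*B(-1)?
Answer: 16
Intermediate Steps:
G(d, T) = d (G(d, T) = 0*T + d = 0 + d = d)
j(W) = -W (j(W) = W*(-1) = -W)
(-1 + j(G(-5, 1)))**2 = (-1 - 1*(-5))**2 = (-1 + 5)**2 = 4**2 = 16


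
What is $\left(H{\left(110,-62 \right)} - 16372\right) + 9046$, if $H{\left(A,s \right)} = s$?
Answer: $-7388$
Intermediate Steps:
$\left(H{\left(110,-62 \right)} - 16372\right) + 9046 = \left(-62 - 16372\right) + 9046 = -16434 + 9046 = -7388$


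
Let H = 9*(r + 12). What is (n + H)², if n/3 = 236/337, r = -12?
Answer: 501264/113569 ≈ 4.4137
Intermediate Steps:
H = 0 (H = 9*(-12 + 12) = 9*0 = 0)
n = 708/337 (n = 3*(236/337) = 708/337 ≈ 2.1009)
(n + H)² = (708/337 + 0)² = (708/337)² = 501264/113569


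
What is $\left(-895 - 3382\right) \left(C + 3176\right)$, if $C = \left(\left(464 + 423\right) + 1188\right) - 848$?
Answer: $-18831631$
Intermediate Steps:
$C = 1227$ ($C = \left(887 + 1188\right) - 848 = 2075 - 848 = 1227$)
$\left(-895 - 3382\right) \left(C + 3176\right) = \left(-895 - 3382\right) \left(1227 + 3176\right) = \left(-4277\right) 4403 = -18831631$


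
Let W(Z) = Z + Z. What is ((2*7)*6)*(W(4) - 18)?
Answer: -840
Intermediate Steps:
W(Z) = 2*Z
((2*7)*6)*(W(4) - 18) = ((2*7)*6)*(2*4 - 18) = (14*6)*(8 - 18) = 84*(-10) = -840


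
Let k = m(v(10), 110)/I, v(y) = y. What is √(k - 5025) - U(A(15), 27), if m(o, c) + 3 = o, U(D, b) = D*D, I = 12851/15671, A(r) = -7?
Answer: -49 + I*√828459993878/12851 ≈ -49.0 + 70.827*I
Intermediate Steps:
I = 12851/15671 (I = 12851*(1/15671) = 12851/15671 ≈ 0.82005)
U(D, b) = D²
m(o, c) = -3 + o
k = 109697/12851 (k = (-3 + 10)/(12851/15671) = 7*(15671/12851) = 109697/12851 ≈ 8.5361)
√(k - 5025) - U(A(15), 27) = √(109697/12851 - 5025) - 1*(-7)² = √(-64466578/12851) - 1*49 = I*√828459993878/12851 - 49 = -49 + I*√828459993878/12851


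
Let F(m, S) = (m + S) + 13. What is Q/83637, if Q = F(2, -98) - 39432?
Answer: -39515/83637 ≈ -0.47246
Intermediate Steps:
F(m, S) = 13 + S + m (F(m, S) = (S + m) + 13 = 13 + S + m)
Q = -39515 (Q = (13 - 98 + 2) - 39432 = -83 - 39432 = -39515)
Q/83637 = -39515/83637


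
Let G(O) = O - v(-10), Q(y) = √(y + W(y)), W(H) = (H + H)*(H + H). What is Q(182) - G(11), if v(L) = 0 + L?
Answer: -21 + 27*√182 ≈ 343.25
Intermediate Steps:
W(H) = 4*H² (W(H) = (2*H)*(2*H) = 4*H²)
v(L) = L
Q(y) = √(y + 4*y²)
G(O) = 10 + O (G(O) = O - 1*(-10) = O + 10 = 10 + O)
Q(182) - G(11) = √(182*(1 + 4*182)) - (10 + 11) = √(182*(1 + 728)) - 1*21 = √(182*729) - 21 = √132678 - 21 = 27*√182 - 21 = -21 + 27*√182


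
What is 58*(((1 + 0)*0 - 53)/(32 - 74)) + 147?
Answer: 4624/21 ≈ 220.19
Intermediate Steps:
58*(((1 + 0)*0 - 53)/(32 - 74)) + 147 = 58*((1*0 - 53)/(-42)) + 147 = 58*((0 - 53)*(-1/42)) + 147 = 58*(-53*(-1/42)) + 147 = 58*(53/42) + 147 = 1537/21 + 147 = 4624/21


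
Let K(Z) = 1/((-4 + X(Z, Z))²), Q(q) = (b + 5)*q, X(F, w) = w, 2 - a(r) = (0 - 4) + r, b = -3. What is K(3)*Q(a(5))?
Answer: 2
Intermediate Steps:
a(r) = 6 - r (a(r) = 2 - ((0 - 4) + r) = 2 - (-4 + r) = 2 + (4 - r) = 6 - r)
Q(q) = 2*q (Q(q) = (-3 + 5)*q = 2*q)
K(Z) = (-4 + Z)⁻² (K(Z) = 1/((-4 + Z)²) = (-4 + Z)⁻²)
K(3)*Q(a(5)) = (2*(6 - 1*5))/(-4 + 3)² = (2*(6 - 5))/(-1)² = 1*(2*1) = 1*2 = 2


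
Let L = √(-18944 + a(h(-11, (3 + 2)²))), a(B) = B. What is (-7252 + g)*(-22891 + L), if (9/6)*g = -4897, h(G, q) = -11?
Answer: 722211050/3 - 31550*I*√18955/3 ≈ 2.4074e+8 - 1.4479e+6*I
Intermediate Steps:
g = -9794/3 (g = (⅔)*(-4897) = -9794/3 ≈ -3264.7)
L = I*√18955 (L = √(-18944 - 11) = √(-18955) = I*√18955 ≈ 137.68*I)
(-7252 + g)*(-22891 + L) = (-7252 - 9794/3)*(-22891 + I*√18955) = -31550*(-22891 + I*√18955)/3 = 722211050/3 - 31550*I*√18955/3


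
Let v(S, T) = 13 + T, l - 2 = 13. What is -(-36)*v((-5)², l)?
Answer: 1008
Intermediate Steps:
l = 15 (l = 2 + 13 = 15)
-(-36)*v((-5)², l) = -(-36)*(13 + 15) = -(-36)*28 = -1*(-1008) = 1008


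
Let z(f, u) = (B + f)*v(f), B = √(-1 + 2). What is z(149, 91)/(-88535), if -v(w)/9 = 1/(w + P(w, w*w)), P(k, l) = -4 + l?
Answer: 135/197840311 ≈ 6.8237e-7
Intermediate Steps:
B = 1 (B = √1 = 1)
v(w) = -9/(-4 + w + w²) (v(w) = -9/(w + (-4 + w*w)) = -9/(w + (-4 + w²)) = -9/(-4 + w + w²))
z(f, u) = -9*(1 + f)/(-4 + f + f²) (z(f, u) = (1 + f)*(-9/(-4 + f + f²)) = -9*(1 + f)/(-4 + f + f²))
z(149, 91)/(-88535) = (9*(-1 - 1*149)/(-4 + 149 + 149²))/(-88535) = (9*(-1 - 149)/(-4 + 149 + 22201))*(-1/88535) = (9*(-150)/22346)*(-1/88535) = (9*(1/22346)*(-150))*(-1/88535) = -675/11173*(-1/88535) = 135/197840311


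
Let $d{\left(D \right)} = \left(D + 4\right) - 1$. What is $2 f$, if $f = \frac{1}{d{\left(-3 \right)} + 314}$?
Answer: $\frac{1}{157} \approx 0.0063694$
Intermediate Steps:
$d{\left(D \right)} = 3 + D$ ($d{\left(D \right)} = \left(4 + D\right) - 1 = 3 + D$)
$f = \frac{1}{314}$ ($f = \frac{1}{\left(3 - 3\right) + 314} = \frac{1}{0 + 314} = \frac{1}{314} \approx 0.0031847$)
$2 f = 2 \cdot \frac{1}{314} = \frac{1}{157}$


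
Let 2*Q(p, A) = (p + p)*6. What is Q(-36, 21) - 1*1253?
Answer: -1469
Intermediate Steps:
Q(p, A) = 6*p (Q(p, A) = ((p + p)*6)/2 = ((2*p)*6)/2 = (12*p)/2 = 6*p)
Q(-36, 21) - 1*1253 = 6*(-36) - 1*1253 = -216 - 1253 = -1469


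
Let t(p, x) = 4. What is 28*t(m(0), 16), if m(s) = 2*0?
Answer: 112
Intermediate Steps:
m(s) = 0
28*t(m(0), 16) = 28*4 = 112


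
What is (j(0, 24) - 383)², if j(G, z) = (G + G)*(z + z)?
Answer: 146689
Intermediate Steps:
j(G, z) = 4*G*z (j(G, z) = (2*G)*(2*z) = 4*G*z)
(j(0, 24) - 383)² = (4*0*24 - 383)² = (0 - 383)² = (-383)² = 146689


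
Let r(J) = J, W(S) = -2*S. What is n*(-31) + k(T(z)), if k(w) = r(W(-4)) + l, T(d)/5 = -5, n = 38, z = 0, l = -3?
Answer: -1173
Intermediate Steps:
T(d) = -25 (T(d) = 5*(-5) = -25)
k(w) = 5 (k(w) = -2*(-4) - 3 = 8 - 3 = 5)
n*(-31) + k(T(z)) = 38*(-31) + 5 = -1178 + 5 = -1173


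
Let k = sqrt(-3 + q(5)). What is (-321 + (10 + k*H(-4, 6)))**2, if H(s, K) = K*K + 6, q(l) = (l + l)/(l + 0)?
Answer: 94957 - 26124*I ≈ 94957.0 - 26124.0*I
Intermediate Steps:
q(l) = 2 (q(l) = (2*l)/l = 2)
k = I (k = sqrt(-3 + 2) = sqrt(-1) = I ≈ 1.0*I)
H(s, K) = 6 + K**2 (H(s, K) = K**2 + 6 = 6 + K**2)
(-321 + (10 + k*H(-4, 6)))**2 = (-321 + (10 + I*(6 + 6**2)))**2 = (-321 + (10 + I*(6 + 36)))**2 = (-321 + (10 + I*42))**2 = (-321 + (10 + 42*I))**2 = (-311 + 42*I)**2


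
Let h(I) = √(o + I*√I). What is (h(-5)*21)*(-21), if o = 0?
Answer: -441*5^(¾)*√(-I) ≈ -1042.7 + 1042.7*I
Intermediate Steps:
h(I) = √(I^(3/2)) (h(I) = √(0 + I*√I) = √(0 + I^(3/2)) = √(I^(3/2)))
(h(-5)*21)*(-21) = (√((-5)^(3/2))*21)*(-21) = (√(-5*I*√5)*21)*(-21) = ((5^(¾)*√(-I))*21)*(-21) = (21*5^(¾)*√(-I))*(-21) = -441*5^(¾)*√(-I)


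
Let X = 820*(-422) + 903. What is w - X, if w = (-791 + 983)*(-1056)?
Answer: 142385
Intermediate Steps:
w = -202752 (w = 192*(-1056) = -202752)
X = -345137 (X = -346040 + 903 = -345137)
w - X = -202752 - 1*(-345137) = -202752 + 345137 = 142385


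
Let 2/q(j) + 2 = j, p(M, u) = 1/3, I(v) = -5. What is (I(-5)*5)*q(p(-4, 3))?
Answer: 30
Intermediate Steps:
p(M, u) = ⅓
q(j) = 2/(-2 + j)
(I(-5)*5)*q(p(-4, 3)) = (-5*5)*(2/(-2 + ⅓)) = -50/(-5/3) = -50*(-3)/5 = -25*(-6/5) = 30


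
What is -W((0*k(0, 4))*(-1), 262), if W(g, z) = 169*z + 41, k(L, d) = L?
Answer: -44319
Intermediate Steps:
W(g, z) = 41 + 169*z
-W((0*k(0, 4))*(-1), 262) = -(41 + 169*262) = -(41 + 44278) = -1*44319 = -44319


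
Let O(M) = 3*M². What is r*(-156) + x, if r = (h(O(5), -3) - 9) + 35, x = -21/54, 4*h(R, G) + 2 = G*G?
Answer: -77929/18 ≈ -4329.4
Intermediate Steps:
h(R, G) = -½ + G²/4 (h(R, G) = -½ + (G*G)/4 = -½ + G²/4)
x = -7/18 (x = -21*1/54 = -7/18 ≈ -0.38889)
r = 111/4 (r = ((-½ + (¼)*(-3)²) - 9) + 35 = ((-½ + (¼)*9) - 9) + 35 = ((-½ + 9/4) - 9) + 35 = (7/4 - 9) + 35 = -29/4 + 35 = 111/4 ≈ 27.750)
r*(-156) + x = (111/4)*(-156) - 7/18 = -4329 - 7/18 = -77929/18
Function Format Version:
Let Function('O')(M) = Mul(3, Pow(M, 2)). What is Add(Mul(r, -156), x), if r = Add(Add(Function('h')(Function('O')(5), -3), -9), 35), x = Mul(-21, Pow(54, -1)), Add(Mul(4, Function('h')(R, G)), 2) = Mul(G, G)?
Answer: Rational(-77929, 18) ≈ -4329.4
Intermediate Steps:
Function('h')(R, G) = Add(Rational(-1, 2), Mul(Rational(1, 4), Pow(G, 2))) (Function('h')(R, G) = Add(Rational(-1, 2), Mul(Rational(1, 4), Mul(G, G))) = Add(Rational(-1, 2), Mul(Rational(1, 4), Pow(G, 2))))
x = Rational(-7, 18) (x = Mul(-21, Rational(1, 54)) = Rational(-7, 18) ≈ -0.38889)
r = Rational(111, 4) (r = Add(Add(Add(Rational(-1, 2), Mul(Rational(1, 4), Pow(-3, 2))), -9), 35) = Add(Add(Add(Rational(-1, 2), Mul(Rational(1, 4), 9)), -9), 35) = Add(Add(Add(Rational(-1, 2), Rational(9, 4)), -9), 35) = Add(Add(Rational(7, 4), -9), 35) = Add(Rational(-29, 4), 35) = Rational(111, 4) ≈ 27.750)
Add(Mul(r, -156), x) = Add(Mul(Rational(111, 4), -156), Rational(-7, 18)) = Add(-4329, Rational(-7, 18)) = Rational(-77929, 18)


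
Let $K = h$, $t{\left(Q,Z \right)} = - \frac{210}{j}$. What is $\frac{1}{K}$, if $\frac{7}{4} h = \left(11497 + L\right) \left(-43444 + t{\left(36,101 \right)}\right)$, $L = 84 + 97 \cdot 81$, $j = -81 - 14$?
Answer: $- \frac{133}{64176034288} \approx -2.0724 \cdot 10^{-9}$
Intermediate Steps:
$j = -95$ ($j = -81 - 14 = -95$)
$L = 7941$ ($L = 84 + 7857 = 7941$)
$t{\left(Q,Z \right)} = \frac{42}{19}$ ($t{\left(Q,Z \right)} = - \frac{210}{-95} = \left(-210\right) \left(- \frac{1}{95}\right) = \frac{42}{19}$)
$h = - \frac{64176034288}{133}$ ($h = \frac{4 \left(11497 + 7941\right) \left(-43444 + \frac{42}{19}\right)}{7} = \frac{4 \cdot 19438 \left(- \frac{825394}{19}\right)}{7} = \frac{4}{7} \left(- \frac{16044008572}{19}\right) = - \frac{64176034288}{133} \approx -4.8253 \cdot 10^{8}$)
$K = - \frac{64176034288}{133} \approx -4.8253 \cdot 10^{8}$
$\frac{1}{K} = \frac{1}{- \frac{64176034288}{133}} = - \frac{133}{64176034288}$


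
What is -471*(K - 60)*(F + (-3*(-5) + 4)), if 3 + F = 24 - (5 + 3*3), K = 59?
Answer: 12246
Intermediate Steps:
F = 7 (F = -3 + (24 - (5 + 3*3)) = -3 + (24 - (5 + 9)) = -3 + (24 - 1*14) = -3 + (24 - 14) = -3 + 10 = 7)
-471*(K - 60)*(F + (-3*(-5) + 4)) = -471*(59 - 60)*(7 + (-3*(-5) + 4)) = -(-471)*(7 + (15 + 4)) = -(-471)*(7 + 19) = -(-471)*26 = -471*(-26) = 12246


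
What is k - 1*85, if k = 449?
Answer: 364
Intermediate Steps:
k - 1*85 = 449 - 1*85 = 449 - 85 = 364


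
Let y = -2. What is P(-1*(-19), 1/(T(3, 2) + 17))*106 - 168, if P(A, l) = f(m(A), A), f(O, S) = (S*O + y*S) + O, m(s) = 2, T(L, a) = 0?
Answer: 44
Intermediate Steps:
f(O, S) = O - 2*S + O*S (f(O, S) = (S*O - 2*S) + O = (O*S - 2*S) + O = (-2*S + O*S) + O = O - 2*S + O*S)
P(A, l) = 2 (P(A, l) = 2 - 2*A + 2*A = 2)
P(-1*(-19), 1/(T(3, 2) + 17))*106 - 168 = 2*106 - 168 = 212 - 168 = 44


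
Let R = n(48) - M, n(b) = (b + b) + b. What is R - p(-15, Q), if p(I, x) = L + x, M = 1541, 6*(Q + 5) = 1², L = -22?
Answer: -8221/6 ≈ -1370.2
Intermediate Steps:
n(b) = 3*b (n(b) = 2*b + b = 3*b)
Q = -29/6 (Q = -5 + (⅙)*1² = -5 + (⅙)*1 = -5 + ⅙ = -29/6 ≈ -4.8333)
p(I, x) = -22 + x
R = -1397 (R = 3*48 - 1*1541 = 144 - 1541 = -1397)
R - p(-15, Q) = -1397 - (-22 - 29/6) = -1397 - 1*(-161/6) = -1397 + 161/6 = -8221/6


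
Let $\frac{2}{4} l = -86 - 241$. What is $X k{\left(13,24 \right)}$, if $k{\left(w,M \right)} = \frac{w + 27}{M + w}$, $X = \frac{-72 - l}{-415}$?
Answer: $- \frac{4656}{3071} \approx -1.5161$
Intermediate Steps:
$l = -654$ ($l = 2 \left(-86 - 241\right) = 2 \left(-327\right) = -654$)
$X = - \frac{582}{415}$ ($X = \frac{-72 - -654}{-415} = \left(-72 + 654\right) \left(- \frac{1}{415}\right) = 582 \left(- \frac{1}{415}\right) = - \frac{582}{415} \approx -1.4024$)
$k{\left(w,M \right)} = \frac{27 + w}{M + w}$
$X k{\left(13,24 \right)} = - \frac{582 \frac{27 + 13}{24 + 13}}{415} = - \frac{582 \cdot \frac{1}{37} \cdot 40}{415} = \left(- \frac{582}{415}\right) \frac{40}{37} = - \frac{4656}{3071}$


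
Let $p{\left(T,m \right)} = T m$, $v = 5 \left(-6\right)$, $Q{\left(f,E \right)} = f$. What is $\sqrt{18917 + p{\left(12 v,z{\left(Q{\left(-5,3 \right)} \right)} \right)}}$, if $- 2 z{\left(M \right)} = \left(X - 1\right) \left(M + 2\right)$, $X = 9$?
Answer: $\sqrt{14597} \approx 120.82$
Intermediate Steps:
$v = -30$
$z{\left(M \right)} = -8 - 4 M$ ($z{\left(M \right)} = - \frac{\left(9 - 1\right) \left(M + 2\right)}{2} = - \frac{\left(9 - 1\right) \left(2 + M\right)}{2} = - \frac{8 \left(2 + M\right)}{2} = - \frac{16 + 8 M}{2} = -8 - 4 M$)
$\sqrt{18917 + p{\left(12 v,z{\left(Q{\left(-5,3 \right)} \right)} \right)}} = \sqrt{18917 + 12 \left(-30\right) \left(-8 - -20\right)} = \sqrt{18917 - 360 \left(-8 + 20\right)} = \sqrt{18917 - 4320} = \sqrt{14597}$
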